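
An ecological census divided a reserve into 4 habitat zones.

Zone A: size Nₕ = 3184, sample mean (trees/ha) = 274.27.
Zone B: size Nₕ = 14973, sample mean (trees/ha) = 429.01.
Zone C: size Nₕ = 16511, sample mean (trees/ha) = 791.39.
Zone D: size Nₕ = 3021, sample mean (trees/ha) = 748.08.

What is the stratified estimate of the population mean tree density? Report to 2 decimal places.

N = 37689; weights Wₕ = Nₕ/N = (0.0845, 0.3973, 0.4381, 0.0802).
x̄_st = Σ Wₕ·x̄ₕ = 0.0845·274.27 + 0.3973·429.01 + 0.4381·791.39 + 0.0802·748.08 ≈ 600.2662...
→ 600.27.

600.27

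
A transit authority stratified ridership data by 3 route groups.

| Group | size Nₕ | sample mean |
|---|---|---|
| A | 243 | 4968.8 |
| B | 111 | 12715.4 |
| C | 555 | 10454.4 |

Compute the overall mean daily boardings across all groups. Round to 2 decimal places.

9264.05

x̄_st = (Σ Nₕx̄ₕ) / (Σ Nₕ) = (243·4968.8 + 111·12715.4 + 555·10454.4) / 909
= 8421019.8 / 909 = 9264.0482... → 9264.05.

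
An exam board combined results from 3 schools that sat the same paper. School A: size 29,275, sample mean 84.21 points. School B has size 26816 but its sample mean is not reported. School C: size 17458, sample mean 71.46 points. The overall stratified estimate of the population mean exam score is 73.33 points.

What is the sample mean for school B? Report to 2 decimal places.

62.67

Σ Nₕx̄ₕ = N·μ, so 26816·x̄_B = 73549·73.33 − (29275·84.21 + 17458·71.46).
= 5393348.17 − 3712796.43 = 1680551.74.
x̄_B = 1680551.74 / 26816 = 62.6697... → 62.67.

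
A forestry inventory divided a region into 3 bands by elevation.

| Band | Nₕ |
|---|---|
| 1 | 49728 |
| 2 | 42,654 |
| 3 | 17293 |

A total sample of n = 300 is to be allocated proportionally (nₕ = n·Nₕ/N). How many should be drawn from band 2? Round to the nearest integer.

N = 49728 + 42654 + 17293 = 109675.
n_2 = 300·42654/109675 = 116.674... → 117.

117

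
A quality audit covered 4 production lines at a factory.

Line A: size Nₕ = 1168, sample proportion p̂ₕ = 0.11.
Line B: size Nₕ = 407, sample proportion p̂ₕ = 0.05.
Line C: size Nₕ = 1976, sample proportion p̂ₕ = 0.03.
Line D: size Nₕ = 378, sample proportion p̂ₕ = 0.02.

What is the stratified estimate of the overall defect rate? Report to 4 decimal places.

0.0549

N = 1168 + 407 + 1976 + 378 = 3929.
Overall proportion = Σ (Nₕ/N)·p̂ₕ.
Σ Nₕp̂ₕ = 128.48 + 20.35 + 59.28 + 7.56 = 215.67.
215.67 / 3929 = 0.054892... → 0.0549.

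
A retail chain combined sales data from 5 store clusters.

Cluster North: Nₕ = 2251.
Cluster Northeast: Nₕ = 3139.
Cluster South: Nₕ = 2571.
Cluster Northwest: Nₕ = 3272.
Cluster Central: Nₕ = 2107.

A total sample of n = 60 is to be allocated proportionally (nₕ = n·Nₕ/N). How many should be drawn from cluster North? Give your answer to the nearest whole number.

10

N = 2251 + 3139 + 2571 + 3272 + 2107 = 13340.
n_North = 60·2251/13340 = 10.124... → 10.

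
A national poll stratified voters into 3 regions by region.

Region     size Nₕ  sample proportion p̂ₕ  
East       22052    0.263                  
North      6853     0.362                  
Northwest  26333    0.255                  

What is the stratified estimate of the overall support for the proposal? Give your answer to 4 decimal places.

Wₕ = Nₕ/N with N = 55238: 0.3992, 0.1241, 0.4767.
p̂_st = 0.3992·0.263 + 0.1241·0.362 + 0.4767·0.255 ≈ 0.271468... → 0.2715.

0.2715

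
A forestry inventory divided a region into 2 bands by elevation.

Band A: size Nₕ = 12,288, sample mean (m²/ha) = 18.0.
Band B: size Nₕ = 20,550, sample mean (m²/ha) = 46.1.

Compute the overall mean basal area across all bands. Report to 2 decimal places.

35.58

x̄_st = (Σ Nₕx̄ₕ) / (Σ Nₕ) = (12288·18.0 + 20550·46.1) / 32838
= 1168539 / 32838 = 35.5850... → 35.58.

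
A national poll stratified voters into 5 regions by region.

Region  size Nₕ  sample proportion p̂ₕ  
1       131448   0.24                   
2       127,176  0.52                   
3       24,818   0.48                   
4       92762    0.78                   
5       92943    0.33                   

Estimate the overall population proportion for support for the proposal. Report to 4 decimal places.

0.4532

N = 131448 + 127176 + 24818 + 92762 + 92943 = 469147.
Overall proportion = Σ (Nₕ/N)·p̂ₕ.
Σ Nₕp̂ₕ = 31547.52 + 66131.52 + 11912.64 + 72354.36 + 30671.19 = 212617.23.
212617.23 / 469147 = 0.453200... → 0.4532.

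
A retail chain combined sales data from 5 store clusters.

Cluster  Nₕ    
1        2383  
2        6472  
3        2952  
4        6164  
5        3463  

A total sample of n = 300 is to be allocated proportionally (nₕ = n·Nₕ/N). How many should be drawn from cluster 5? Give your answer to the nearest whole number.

Share of cluster 5 = 3463/21434 = 0.16157.
Allocate 300 × 0.16157 = 48.470... → 48.

48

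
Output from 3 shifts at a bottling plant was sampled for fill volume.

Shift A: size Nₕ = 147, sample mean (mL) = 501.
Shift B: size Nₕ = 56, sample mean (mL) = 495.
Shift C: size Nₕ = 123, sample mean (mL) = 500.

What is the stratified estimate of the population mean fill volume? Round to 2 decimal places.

N = 326; weights Wₕ = Nₕ/N = (0.4509, 0.1718, 0.3773).
x̄_st = Σ Wₕ·x̄ₕ = 0.4509·501 + 0.1718·495 + 0.3773·500 ≈ 499.5920...
→ 499.59.

499.59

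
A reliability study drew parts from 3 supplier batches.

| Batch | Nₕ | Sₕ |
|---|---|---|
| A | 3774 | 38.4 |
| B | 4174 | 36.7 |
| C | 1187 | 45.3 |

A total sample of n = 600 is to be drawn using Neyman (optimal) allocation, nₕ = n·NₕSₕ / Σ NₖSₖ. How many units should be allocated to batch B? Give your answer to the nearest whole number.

Σ NₕSₕ = 3774·38.4 + 4174·36.7 + 1187·45.3 = 351878.5.
Share for B: 153185.8/351878.5 = 0.43534.
n_B = 600 × 0.43534 = 261.202... → 261.

261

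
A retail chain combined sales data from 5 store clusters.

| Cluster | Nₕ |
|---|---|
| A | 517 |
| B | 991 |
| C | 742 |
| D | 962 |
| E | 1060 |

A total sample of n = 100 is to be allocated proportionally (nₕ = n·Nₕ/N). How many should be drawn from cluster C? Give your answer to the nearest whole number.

Share of cluster C = 742/4272 = 0.17369.
Allocate 100 × 0.17369 = 17.369... → 17.

17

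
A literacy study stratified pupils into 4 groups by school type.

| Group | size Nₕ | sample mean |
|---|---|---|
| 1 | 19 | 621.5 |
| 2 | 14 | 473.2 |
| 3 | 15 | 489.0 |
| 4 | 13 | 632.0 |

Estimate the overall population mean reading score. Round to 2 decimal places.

N = 61; weights Wₕ = Nₕ/N = (0.3115, 0.2295, 0.2459, 0.2131).
x̄_st = Σ Wₕ·x̄ₕ = 0.3115·621.5 + 0.2295·473.2 + 0.2459·489.0 + 0.2131·632.0 ≈ 557.1197...
→ 557.12.

557.12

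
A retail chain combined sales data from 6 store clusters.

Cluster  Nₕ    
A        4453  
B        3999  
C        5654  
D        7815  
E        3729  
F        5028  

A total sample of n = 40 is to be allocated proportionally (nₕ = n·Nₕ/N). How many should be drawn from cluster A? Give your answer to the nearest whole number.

N = 4453 + 3999 + 5654 + 7815 + 3729 + 5028 = 30678.
n_A = 40·4453/30678 = 5.806... → 6.

6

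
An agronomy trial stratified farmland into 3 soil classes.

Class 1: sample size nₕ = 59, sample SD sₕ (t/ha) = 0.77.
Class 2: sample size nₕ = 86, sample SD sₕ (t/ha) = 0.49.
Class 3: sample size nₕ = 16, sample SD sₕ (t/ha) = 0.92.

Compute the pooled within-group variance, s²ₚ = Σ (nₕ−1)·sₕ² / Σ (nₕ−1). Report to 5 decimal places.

0.42717

Degrees of freedom: 58 + 85 + 15 = 158.
Σ(nₕ−1)sₕ² = 58·0.5929 + 85·0.2401 + 15·0.8464 = 67.4927.
s²ₚ = 67.4927 / 158 = 0.4271690... → 0.42717.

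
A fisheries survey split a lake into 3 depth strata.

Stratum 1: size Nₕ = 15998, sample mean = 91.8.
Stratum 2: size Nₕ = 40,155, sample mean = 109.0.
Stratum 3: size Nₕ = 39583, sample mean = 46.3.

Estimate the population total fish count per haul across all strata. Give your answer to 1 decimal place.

1: 15998·91.8 = 1468616.4
2: 40155·109.0 = 4376895
3: 39583·46.3 = 1832692.9
τ̂ = Σ Nₕx̄ₕ = 7678204.3.

7678204.3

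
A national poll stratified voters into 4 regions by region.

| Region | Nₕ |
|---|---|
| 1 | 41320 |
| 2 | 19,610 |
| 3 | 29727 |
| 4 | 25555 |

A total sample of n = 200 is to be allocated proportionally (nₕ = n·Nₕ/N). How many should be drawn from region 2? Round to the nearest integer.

Share of region 2 = 19610/116212 = 0.16874.
Allocate 200 × 0.16874 = 33.749... → 34.

34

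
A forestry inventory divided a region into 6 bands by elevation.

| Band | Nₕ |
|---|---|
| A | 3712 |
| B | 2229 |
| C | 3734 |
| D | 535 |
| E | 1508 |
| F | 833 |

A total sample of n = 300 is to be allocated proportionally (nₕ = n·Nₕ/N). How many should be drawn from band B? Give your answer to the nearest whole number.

53

N = 3712 + 2229 + 3734 + 535 + 1508 + 833 = 12551.
n_B = 300·2229/12551 = 53.279... → 53.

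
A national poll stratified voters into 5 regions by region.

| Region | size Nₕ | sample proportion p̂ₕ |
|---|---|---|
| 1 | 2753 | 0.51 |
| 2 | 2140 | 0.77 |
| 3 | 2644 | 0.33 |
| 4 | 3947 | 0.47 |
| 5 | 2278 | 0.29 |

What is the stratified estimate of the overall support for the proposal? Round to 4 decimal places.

Wₕ = Nₕ/N with N = 13762: 0.2000, 0.1555, 0.1921, 0.2868, 0.1655.
p̂_st = 0.2000·0.51 + 0.1555·0.77 + 0.1921·0.33 + 0.2868·0.47 + 0.1655·0.29 ≈ 0.467960... → 0.4680.

0.4680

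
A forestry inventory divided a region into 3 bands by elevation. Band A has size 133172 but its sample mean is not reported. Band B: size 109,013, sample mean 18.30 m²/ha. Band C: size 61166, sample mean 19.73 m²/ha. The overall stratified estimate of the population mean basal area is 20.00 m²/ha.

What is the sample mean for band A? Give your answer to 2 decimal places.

21.52

N = 133172 + 109013 + 61166 = 303351.
Overall total = μ·N = 20.00·303351 = 6067020.
Subtract the known strata: 109013·18.30 + 61166·19.73 = 3201743.08.
Remaining total for band A: 6067020 − 3201743.08 = 2865276.92.
Divide by its size: 2865276.92 / 133172 = 21.5156... → 21.52.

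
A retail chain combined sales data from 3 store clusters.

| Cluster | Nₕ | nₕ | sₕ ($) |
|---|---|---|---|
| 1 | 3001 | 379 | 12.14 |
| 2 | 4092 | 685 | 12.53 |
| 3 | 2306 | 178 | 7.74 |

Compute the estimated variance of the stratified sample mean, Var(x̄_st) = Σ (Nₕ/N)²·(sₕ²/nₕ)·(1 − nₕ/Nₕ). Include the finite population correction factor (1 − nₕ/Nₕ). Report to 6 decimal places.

0.089502

N = 9399. Term for each stratum: Wₕ²sₕ²/nₕ·(1−nₕ/Nₕ).
Var(x̄_st) = 0.034636464 + 0.036170626 + 0.018695176 = 0.089502266 → 0.089502.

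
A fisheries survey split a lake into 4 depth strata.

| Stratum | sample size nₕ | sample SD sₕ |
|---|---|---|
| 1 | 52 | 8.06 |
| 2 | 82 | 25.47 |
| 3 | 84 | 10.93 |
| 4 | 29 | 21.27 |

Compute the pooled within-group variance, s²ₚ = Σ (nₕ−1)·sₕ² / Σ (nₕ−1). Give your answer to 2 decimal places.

Degrees of freedom: 51 + 81 + 83 + 28 = 243.
Σ(nₕ−1)sₕ² = 51·64.9636 + 81·648.7209 + 83·119.4649 + 28·452.4129 = 78442.6844.
s²ₚ = 78442.6844 / 243 = 322.8094... → 322.81.

322.81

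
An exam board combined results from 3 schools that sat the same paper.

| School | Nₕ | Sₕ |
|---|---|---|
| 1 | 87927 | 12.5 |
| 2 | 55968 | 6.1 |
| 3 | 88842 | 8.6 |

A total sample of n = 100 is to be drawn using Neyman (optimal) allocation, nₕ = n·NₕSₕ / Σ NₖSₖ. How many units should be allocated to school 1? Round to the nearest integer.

50

1: NₕSₕ = 87927·12.5 = 1099087.5
2: NₕSₕ = 55968·6.1 = 341404.8
3: NₕSₕ = 88842·8.6 = 764041.2
Σ NₕSₕ = 2204533.5.
n_1 = 100·1099087.5/2204533.5 = 49.856... → 50.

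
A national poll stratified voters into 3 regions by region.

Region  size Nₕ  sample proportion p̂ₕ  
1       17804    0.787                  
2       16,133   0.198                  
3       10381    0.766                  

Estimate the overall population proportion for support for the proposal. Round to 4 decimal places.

0.5677

N = 17804 + 16133 + 10381 = 44318.
Overall proportion = Σ (Nₕ/N)·p̂ₕ.
Σ Nₕp̂ₕ = 14011.748 + 3194.334 + 7951.846 = 25157.928.
25157.928 / 44318 = 0.567668... → 0.5677.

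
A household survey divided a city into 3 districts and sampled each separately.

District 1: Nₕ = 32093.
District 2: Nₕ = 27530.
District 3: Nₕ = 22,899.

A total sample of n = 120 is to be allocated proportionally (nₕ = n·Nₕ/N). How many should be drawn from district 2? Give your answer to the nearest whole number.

Share of district 2 = 27530/82522 = 0.33361.
Allocate 120 × 0.33361 = 40.033... → 40.

40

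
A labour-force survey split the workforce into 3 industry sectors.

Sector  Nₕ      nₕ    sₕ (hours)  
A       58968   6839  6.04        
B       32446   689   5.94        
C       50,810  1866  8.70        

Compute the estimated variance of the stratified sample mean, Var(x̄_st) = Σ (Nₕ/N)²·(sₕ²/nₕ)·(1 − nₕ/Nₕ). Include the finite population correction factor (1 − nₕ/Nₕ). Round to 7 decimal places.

0.0084061

N = 142224. Term for each stratum: Wₕ²sₕ²/nₕ·(1−nₕ/Nₕ).
Var(x̄_st) = 0.0008106461 + 0.0026086062 + 0.0049868895 = 0.0084061418 → 0.0084061.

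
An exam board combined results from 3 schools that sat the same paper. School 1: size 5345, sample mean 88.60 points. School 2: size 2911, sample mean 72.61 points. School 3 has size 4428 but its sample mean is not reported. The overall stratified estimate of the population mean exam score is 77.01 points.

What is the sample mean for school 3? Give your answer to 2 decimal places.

65.91

N = 5345 + 2911 + 4428 = 12684.
Overall total = μ·N = 77.01·12684 = 976794.84.
Subtract the known strata: 5345·88.60 + 2911·72.61 = 684934.71.
Remaining total for school 3: 976794.84 − 684934.71 = 291860.13.
Divide by its size: 291860.13 / 4428 = 65.9124... → 65.91.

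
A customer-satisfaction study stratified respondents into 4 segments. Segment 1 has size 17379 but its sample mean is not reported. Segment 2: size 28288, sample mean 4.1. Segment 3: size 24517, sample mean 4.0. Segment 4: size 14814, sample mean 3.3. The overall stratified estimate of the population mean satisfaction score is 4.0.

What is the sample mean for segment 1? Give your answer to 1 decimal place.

4.4

Σ Nₕx̄ₕ = N·μ, so 17379·x̄_1 = 84998·4.0 − (28288·4.1 + 24517·4.0 + 14814·3.3).
= 339992 − 262935 = 77057.
x̄_1 = 77057 / 17379 = 4.434... → 4.4.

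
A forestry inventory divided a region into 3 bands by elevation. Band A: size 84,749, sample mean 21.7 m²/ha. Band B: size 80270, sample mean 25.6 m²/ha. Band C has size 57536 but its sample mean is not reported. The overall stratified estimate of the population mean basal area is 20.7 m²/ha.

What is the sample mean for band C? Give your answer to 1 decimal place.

Σ Nₕx̄ₕ = N·μ, so 57536·x̄_C = 222555·20.7 − (84749·21.7 + 80270·25.6).
= 4606888.5 − 3893965.3 = 712923.2.
x̄_C = 712923.2 / 57536 = 12.391... → 12.4.

12.4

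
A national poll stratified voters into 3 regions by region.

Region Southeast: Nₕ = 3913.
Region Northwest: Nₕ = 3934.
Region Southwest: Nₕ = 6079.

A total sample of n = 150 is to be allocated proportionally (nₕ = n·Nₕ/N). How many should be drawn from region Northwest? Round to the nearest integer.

N = 3913 + 3934 + 6079 = 13926.
n_Northwest = 150·3934/13926 = 42.374... → 42.

42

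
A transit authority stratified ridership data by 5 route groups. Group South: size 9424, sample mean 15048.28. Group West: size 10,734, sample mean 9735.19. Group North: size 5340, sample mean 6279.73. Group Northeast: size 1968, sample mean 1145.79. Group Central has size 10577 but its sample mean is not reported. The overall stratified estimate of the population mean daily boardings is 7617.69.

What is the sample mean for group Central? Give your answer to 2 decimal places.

727.86

Σ Nₕx̄ₕ = N·μ, so 10577·x̄_Central = 38043·7617.69 − (9424·15048.28 + 10734·9735.19 + 5340·6279.73 + 1968·1145.79).
= 289799780.67 − 282101193.1 = 7698587.57.
x̄_Central = 7698587.57 / 10577 = 727.8612... → 727.86.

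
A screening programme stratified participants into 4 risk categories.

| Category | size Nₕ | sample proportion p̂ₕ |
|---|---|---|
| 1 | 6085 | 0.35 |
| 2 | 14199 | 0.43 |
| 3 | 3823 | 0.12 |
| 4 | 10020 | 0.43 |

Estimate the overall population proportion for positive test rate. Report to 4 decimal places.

0.3810

N = 6085 + 14199 + 3823 + 10020 = 34127.
Overall proportion = Σ (Nₕ/N)·p̂ₕ.
Σ Nₕp̂ₕ = 2129.75 + 6105.57 + 458.76 + 4308.6 = 13002.68.
13002.68 / 34127 = 0.381009... → 0.3810.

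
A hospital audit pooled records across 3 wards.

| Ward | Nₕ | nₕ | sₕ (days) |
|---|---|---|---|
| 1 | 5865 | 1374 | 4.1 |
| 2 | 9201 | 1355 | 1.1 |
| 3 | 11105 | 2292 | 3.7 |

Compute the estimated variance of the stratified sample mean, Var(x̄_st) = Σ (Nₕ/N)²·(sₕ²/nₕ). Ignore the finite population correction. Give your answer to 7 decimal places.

0.0018002

N = 26171. Term for each stratum: Wₕ²sₕ²/nₕ.
Var(x̄_st) = 0.0006144356 + 0.0001103762 + 0.0010754379 = 0.0018002497 → 0.0018002.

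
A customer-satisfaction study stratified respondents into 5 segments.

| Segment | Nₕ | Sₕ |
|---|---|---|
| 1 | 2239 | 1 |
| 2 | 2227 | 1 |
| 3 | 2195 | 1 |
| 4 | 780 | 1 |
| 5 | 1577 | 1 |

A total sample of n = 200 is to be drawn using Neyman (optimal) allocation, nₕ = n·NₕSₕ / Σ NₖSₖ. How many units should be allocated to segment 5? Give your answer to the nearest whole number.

35

1: NₕSₕ = 2239·1 = 2239
2: NₕSₕ = 2227·1 = 2227
3: NₕSₕ = 2195·1 = 2195
4: NₕSₕ = 780·1 = 780
5: NₕSₕ = 1577·1 = 1577
Σ NₕSₕ = 9018.
n_5 = 200·1577/9018 = 34.974... → 35.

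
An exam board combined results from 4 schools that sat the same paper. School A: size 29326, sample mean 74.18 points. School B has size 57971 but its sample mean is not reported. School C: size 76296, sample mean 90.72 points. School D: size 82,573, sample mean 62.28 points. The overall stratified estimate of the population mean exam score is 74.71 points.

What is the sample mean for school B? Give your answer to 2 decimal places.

Σ Nₕx̄ₕ = N·μ, so 57971·x̄_B = 246166·74.71 − (29326·74.18 + 76296·90.72 + 82573·62.28).
= 18391061.86 − 14239622.24 = 4151439.62.
x̄_B = 4151439.62 / 57971 = 71.6124... → 71.61.

71.61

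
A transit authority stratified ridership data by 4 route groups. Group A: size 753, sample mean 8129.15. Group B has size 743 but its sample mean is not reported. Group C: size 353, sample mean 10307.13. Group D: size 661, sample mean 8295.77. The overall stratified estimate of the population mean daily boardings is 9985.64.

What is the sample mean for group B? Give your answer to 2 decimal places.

13217.75

N = 753 + 743 + 353 + 661 = 2510.
Overall total = μ·N = 9985.64·2510 = 25063956.4.
Subtract the known strata: 753·8129.15 + 353·10307.13 + 661·8295.77 = 15243170.81.
Remaining total for group B: 25063956.4 − 15243170.81 = 9820785.59.
Divide by its size: 9820785.59 / 743 = 13217.7464... → 13217.75.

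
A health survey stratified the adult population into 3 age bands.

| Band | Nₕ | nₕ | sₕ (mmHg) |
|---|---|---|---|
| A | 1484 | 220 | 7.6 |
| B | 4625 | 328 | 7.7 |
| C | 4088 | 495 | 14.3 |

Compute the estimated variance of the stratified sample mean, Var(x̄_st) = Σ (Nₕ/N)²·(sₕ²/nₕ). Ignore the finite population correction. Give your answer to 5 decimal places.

N = 10197; Wₕ = Nₕ/N.
band A: (1484/10197)²·7.6²/220 = 0.00556067
band B: (4625/10197)²·7.7²/328 = 0.03718658
band C: (4088/10197)²·14.3²/495 = 0.06639629
Sum = 0.10914354 → 0.10914.

0.10914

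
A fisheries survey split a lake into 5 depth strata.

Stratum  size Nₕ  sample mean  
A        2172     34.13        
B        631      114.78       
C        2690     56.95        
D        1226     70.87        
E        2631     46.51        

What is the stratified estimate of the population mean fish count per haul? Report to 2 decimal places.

N = 9350; weights Wₕ = Nₕ/N = (0.2323, 0.0675, 0.2877, 0.1311, 0.2814).
x̄_st = Σ Wₕ·x̄ₕ = 0.2323·34.13 + 0.0675·114.78 + 0.2877·56.95 + 0.1311·70.87 + 0.2814·46.51 ≈ 54.4392...
→ 54.44.

54.44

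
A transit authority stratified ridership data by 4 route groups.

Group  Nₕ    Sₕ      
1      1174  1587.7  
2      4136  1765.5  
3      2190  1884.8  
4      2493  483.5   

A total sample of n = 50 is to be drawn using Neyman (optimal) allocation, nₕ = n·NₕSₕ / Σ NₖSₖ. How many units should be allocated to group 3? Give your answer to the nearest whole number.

Σ NₕSₕ = 1174·1587.7 + 4136·1765.5 + 2190·1884.8 + 2493·483.5 = 14499145.3.
Share for 3: 4127712/14499145.3 = 0.28469.
n_3 = 50 × 0.28469 = 14.234... → 14.

14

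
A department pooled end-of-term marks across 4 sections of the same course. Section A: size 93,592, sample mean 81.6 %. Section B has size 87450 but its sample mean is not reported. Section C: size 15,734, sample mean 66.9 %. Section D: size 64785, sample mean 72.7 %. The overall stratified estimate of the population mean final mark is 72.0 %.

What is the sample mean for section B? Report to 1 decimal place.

N = 93592 + 87450 + 15734 + 64785 = 261561.
Overall total = μ·N = 72.0·261561 = 18832392.
Subtract the known strata: 93592·81.6 + 15734·66.9 + 64785·72.7 = 13399581.3.
Remaining total for section B: 18832392 − 13399581.3 = 5432810.7.
Divide by its size: 5432810.7 / 87450 = 62.125... → 62.1.

62.1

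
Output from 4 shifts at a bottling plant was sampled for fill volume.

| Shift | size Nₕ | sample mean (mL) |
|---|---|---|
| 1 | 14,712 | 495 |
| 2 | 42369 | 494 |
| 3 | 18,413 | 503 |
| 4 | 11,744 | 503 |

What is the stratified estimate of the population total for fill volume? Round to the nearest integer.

Estimate total by summing Nₕ·x̄ₕ over strata.
14712·495 + 42369·494 + 18413·503 + 11744·503 = 7282440 + 20930286 + 9261739 + 5907232 = 43381697.

43381697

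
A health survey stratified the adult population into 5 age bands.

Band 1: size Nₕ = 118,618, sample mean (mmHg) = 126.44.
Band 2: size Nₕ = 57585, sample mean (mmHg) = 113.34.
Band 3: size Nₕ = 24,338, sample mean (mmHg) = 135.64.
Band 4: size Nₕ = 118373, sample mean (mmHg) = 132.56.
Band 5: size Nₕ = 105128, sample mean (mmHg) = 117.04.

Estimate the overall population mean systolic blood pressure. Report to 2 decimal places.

124.57

x̄_st = (Σ Nₕx̄ₕ) / (Σ Nₕ) = (118618·126.44 + 57585·113.34 + 24338·135.64 + 118373·132.56 + 105128·117.04) / 424042
= 52821656.14 / 424042 = 124.5670... → 124.57.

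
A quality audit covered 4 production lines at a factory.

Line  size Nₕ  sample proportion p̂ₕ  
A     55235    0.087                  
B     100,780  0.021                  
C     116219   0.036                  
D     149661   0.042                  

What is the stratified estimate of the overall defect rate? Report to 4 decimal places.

N = 55235 + 100780 + 116219 + 149661 = 421895.
Overall proportion = Σ (Nₕ/N)·p̂ₕ.
Σ Nₕp̂ₕ = 4805.445 + 2116.38 + 4183.884 + 6285.762 = 17391.471.
17391.471 / 421895 = 0.041222... → 0.0412.

0.0412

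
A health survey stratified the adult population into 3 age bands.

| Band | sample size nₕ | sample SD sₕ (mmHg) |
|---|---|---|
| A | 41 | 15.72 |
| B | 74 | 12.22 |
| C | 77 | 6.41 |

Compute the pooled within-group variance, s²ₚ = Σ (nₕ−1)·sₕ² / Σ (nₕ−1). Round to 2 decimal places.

A: (41−1)·15.72² = 40·247.1184 = 9884.736
B: (74−1)·12.22² = 73·149.3284 = 10900.9732
C: (77−1)·6.41² = 76·41.0881 = 3122.6956
Numerator = 23908.4048; denominator = Σ(nₕ−1) = 189.
s²ₚ = 23908.4048/189 = 126.4995... → 126.50.

126.50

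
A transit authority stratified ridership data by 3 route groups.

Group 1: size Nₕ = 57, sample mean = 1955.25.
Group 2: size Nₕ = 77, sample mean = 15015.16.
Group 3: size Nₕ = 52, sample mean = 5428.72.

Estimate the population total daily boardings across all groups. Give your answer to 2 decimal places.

1549910.01

1: 57·1955.25 = 111449.25
2: 77·15015.16 = 1156167.32
3: 52·5428.72 = 282293.44
τ̂ = Σ Nₕx̄ₕ = 1549910.01.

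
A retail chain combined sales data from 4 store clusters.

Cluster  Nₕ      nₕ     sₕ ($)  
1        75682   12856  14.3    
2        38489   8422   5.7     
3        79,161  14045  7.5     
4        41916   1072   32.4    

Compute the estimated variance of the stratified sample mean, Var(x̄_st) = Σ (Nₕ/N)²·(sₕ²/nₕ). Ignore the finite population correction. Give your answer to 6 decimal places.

N = 235248. Term for each stratum: Wₕ²sₕ²/nₕ.
Var(x̄_st) = 0.001646264 + 0.000103266 + 0.000453494 + 0.031088733 = 0.033291756 → 0.033292.

0.033292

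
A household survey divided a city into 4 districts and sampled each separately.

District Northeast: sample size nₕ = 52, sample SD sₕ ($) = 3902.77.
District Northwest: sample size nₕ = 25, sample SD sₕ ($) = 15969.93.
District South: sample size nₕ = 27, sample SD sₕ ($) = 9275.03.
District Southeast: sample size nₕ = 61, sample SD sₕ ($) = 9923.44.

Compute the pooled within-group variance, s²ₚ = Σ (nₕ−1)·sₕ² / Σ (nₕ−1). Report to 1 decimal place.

Northeast: (52−1)·3902.77² = 51·15231613.6729 = 776812297.3179
Northwest: (25−1)·15969.93² = 24·255038664.2049 = 6120927940.9176
South: (27−1)·9275.03² = 26·86026181.5009 = 2236680719.0234
Southeast: (61−1)·9923.44² = 60·98474661.4336 = 5908479686.016
Numerator = 15042900643.2749; denominator = Σ(nₕ−1) = 161.
s²ₚ = 15042900643.2749/161 = 93434165.486... → 93434165.5.

93434165.5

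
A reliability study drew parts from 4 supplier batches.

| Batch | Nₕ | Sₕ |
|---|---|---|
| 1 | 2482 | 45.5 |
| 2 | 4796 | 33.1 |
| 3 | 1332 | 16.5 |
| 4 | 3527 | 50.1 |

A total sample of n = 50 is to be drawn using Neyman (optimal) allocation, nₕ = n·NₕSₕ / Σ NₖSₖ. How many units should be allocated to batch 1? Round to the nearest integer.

12

1: NₕSₕ = 2482·45.5 = 112931
2: NₕSₕ = 4796·33.1 = 158747.6
3: NₕSₕ = 1332·16.5 = 21978
4: NₕSₕ = 3527·50.1 = 176702.7
Σ NₕSₕ = 470359.3.
n_1 = 50·112931/470359.3 = 12.005... → 12.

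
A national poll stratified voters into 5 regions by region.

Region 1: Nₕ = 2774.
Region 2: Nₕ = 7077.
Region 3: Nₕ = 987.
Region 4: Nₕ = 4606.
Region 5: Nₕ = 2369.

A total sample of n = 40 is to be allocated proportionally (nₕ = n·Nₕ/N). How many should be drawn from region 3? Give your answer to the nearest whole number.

2

N = 2774 + 7077 + 987 + 4606 + 2369 = 17813.
n_3 = 40·987/17813 = 2.216... → 2.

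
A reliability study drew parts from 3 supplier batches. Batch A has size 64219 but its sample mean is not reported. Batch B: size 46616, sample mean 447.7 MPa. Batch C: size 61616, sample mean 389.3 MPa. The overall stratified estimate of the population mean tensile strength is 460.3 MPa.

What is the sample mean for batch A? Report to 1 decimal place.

537.6

N = 64219 + 46616 + 61616 = 172451.
Overall total = μ·N = 460.3·172451 = 79379195.3.
Subtract the known strata: 46616·447.7 + 61616·389.3 = 44857092.
Remaining total for batch A: 79379195.3 − 44857092 = 34522103.3.
Divide by its size: 34522103.3 / 64219 = 537.568... → 537.6.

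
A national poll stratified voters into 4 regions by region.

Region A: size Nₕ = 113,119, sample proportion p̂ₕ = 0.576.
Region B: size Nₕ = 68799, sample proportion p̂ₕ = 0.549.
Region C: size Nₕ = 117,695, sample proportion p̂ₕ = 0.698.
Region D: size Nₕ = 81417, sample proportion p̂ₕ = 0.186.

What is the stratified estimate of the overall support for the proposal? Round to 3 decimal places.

N = 113119 + 68799 + 117695 + 81417 = 381030.
Overall proportion = Σ (Nₕ/N)·p̂ₕ.
Σ Nₕp̂ₕ = 65156.544 + 37770.651 + 82151.11 + 15143.562 = 200221.867.
200221.867 / 381030 = 0.52548... → 0.525.

0.525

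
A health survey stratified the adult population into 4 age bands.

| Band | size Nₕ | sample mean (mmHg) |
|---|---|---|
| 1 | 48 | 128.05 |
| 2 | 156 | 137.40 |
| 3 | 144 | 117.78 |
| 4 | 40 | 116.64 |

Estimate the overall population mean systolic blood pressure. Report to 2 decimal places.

126.82

x̄_st = (Σ Nₕx̄ₕ) / (Σ Nₕ) = (48·128.05 + 156·137.40 + 144·117.78 + 40·116.64) / 388
= 49206.72 / 388 = 126.8214... → 126.82.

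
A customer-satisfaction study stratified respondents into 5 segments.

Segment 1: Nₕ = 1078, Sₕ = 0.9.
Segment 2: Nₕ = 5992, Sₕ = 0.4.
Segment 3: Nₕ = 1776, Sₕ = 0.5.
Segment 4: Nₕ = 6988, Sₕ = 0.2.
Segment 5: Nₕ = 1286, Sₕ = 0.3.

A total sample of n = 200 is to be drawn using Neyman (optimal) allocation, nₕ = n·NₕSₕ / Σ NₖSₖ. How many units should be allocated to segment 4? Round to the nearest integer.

46

Σ NₕSₕ = 1078·0.9 + 5992·0.4 + 1776·0.5 + 6988·0.2 + 1286·0.3 = 6038.4.
Share for 4: 1397.6/6038.4 = 0.23145.
n_4 = 200 × 0.23145 = 46.290... → 46.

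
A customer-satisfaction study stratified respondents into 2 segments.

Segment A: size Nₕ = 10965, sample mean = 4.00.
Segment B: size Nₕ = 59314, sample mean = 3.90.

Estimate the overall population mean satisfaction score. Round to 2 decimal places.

3.92

x̄_st = (Σ Nₕx̄ₕ) / (Σ Nₕ) = (10965·4.00 + 59314·3.90) / 70279
= 275184.6 / 70279 = 3.9156... → 3.92.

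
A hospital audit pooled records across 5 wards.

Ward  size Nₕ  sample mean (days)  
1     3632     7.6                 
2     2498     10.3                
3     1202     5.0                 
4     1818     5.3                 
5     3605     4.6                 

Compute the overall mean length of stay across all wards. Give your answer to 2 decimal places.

N = 3632 + 2498 + 1202 + 1818 + 3605 = 12755.
Overall mean = Σ (Nₕ/N)·x̄ₕ — weight by population share, not a simple average.
Σ Nₕx̄ₕ = 3632·7.6 + 2498·10.3 + 1202·5.0 + 1818·5.3 + 3605·4.6 = 27603.2 + 25729.4 + 6010 + 9635.4 + 16583 = 85561.
Divide by N: 85561 / 12755 = 6.7080... → 6.71.

6.71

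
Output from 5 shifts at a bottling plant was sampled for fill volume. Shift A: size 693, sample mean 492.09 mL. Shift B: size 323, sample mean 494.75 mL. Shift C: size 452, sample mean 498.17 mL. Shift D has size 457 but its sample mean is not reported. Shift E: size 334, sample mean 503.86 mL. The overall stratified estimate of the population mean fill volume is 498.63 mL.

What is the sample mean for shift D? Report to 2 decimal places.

N = 693 + 323 + 452 + 457 + 334 = 2259.
Overall total = μ·N = 498.63·2259 = 1126405.17.
Subtract the known strata: 693·492.09 + 323·494.75 + 452·498.17 + 334·503.86 = 894284.7.
Remaining total for shift D: 1126405.17 − 894284.7 = 232120.47.
Divide by its size: 232120.47 / 457 = 507.9223... → 507.92.

507.92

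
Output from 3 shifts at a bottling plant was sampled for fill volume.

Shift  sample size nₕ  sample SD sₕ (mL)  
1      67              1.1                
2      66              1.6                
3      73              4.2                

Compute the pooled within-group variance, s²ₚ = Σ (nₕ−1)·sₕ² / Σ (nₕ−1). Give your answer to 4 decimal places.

Degrees of freedom: 66 + 65 + 72 = 203.
Σ(nₕ−1)sₕ² = 66·1.21 + 65·2.56 + 72·17.64 = 1516.34.
s²ₚ = 1516.34 / 203 = 7.469655... → 7.4697.

7.4697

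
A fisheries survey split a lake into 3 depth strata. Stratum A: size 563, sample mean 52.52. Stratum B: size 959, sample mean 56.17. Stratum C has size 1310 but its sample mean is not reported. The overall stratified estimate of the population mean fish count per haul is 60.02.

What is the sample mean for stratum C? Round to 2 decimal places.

66.06

Σ Nₕx̄ₕ = N·μ, so 1310·x̄_C = 2832·60.02 − (563·52.52 + 959·56.17).
= 169976.64 − 83435.79 = 86540.85.
x̄_C = 86540.85 / 1310 = 66.0617... → 66.06.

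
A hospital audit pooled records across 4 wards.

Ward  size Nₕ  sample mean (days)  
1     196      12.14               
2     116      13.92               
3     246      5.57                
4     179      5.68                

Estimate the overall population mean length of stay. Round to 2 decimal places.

8.66

N = 196 + 116 + 246 + 179 = 737.
The stratified mean weights each stratum mean by its population share Nₕ/N.
Σ Nₕx̄ₕ = 196·12.14 + 116·13.92 + 246·5.57 + 179·5.68 = 2379.44 + 1614.72 + 1370.22 + 1016.72 = 6381.1.
Divide by N: 6381.1 / 737 = 8.6582... → 8.66.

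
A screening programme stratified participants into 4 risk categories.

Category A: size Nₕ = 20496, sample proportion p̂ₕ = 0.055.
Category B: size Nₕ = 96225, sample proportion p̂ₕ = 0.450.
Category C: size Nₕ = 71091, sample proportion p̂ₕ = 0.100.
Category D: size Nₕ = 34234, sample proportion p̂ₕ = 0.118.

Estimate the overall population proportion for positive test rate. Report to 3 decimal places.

N = 20496 + 96225 + 71091 + 34234 = 222046.
Overall proportion = Σ (Nₕ/N)·p̂ₕ.
Σ Nₕp̂ₕ = 1127.28 + 43301.25 + 7109.1 + 4039.612 = 55577.242.
55577.242 / 222046 = 0.25030... → 0.250.

0.250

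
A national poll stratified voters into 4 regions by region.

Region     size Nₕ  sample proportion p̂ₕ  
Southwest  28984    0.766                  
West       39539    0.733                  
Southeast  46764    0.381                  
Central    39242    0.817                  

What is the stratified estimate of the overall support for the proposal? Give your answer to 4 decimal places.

N = 28984 + 39539 + 46764 + 39242 = 154529.
Overall proportion = Σ (Nₕ/N)·p̂ₕ.
Σ Nₕp̂ₕ = 22201.744 + 28982.087 + 17817.084 + 32060.714 = 101061.629.
101061.629 / 154529 = 0.653998... → 0.6540.

0.6540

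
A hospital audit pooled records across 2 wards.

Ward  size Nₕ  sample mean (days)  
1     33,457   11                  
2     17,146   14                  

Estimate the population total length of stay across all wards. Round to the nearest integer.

1: 33457·11 = 368027
2: 17146·14 = 240044
τ̂ = Σ Nₕx̄ₕ = 608071.

608071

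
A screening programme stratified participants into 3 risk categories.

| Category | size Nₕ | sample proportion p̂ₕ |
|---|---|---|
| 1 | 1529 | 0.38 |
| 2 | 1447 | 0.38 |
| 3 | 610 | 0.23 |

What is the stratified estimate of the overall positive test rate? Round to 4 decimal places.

Wₕ = Nₕ/N with N = 3586: 0.4264, 0.4035, 0.1701.
p̂_st = 0.4264·0.38 + 0.4035·0.38 + 0.1701·0.23 ≈ 0.354484... → 0.3545.

0.3545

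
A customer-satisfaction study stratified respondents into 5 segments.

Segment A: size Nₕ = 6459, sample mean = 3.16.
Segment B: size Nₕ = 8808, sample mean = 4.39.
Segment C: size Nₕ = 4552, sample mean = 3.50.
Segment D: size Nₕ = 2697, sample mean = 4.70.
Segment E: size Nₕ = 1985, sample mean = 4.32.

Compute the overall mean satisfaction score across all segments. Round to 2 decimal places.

3.93

N = 24501; weights Wₕ = Nₕ/N = (0.2636, 0.3595, 0.1858, 0.1101, 0.0810).
x̄_st = Σ Wₕ·x̄ₕ = 0.2636·3.16 + 0.3595·4.39 + 0.1858·3.50 + 0.1101·4.70 + 0.0810·4.32 ≈ 3.9288...
→ 3.93.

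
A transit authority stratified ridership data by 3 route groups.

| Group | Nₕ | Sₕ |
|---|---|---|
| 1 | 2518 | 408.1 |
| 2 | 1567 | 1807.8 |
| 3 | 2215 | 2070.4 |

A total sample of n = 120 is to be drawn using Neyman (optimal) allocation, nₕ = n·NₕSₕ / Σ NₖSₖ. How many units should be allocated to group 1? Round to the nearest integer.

1: NₕSₕ = 2518·408.1 = 1027595.8
2: NₕSₕ = 1567·1807.8 = 2832822.6
3: NₕSₕ = 2215·2070.4 = 4585936
Σ NₕSₕ = 8446354.4.
n_1 = 120·1027595.8/8446354.4 = 14.599... → 15.

15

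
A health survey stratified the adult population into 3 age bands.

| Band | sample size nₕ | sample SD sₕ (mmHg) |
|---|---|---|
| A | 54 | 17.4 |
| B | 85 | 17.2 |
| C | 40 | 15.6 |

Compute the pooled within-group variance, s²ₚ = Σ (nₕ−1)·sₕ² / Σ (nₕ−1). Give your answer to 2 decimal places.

A: (54−1)·17.4² = 53·302.76 = 16046.28
B: (85−1)·17.2² = 84·295.84 = 24850.56
C: (40−1)·15.6² = 39·243.36 = 9491.04
Numerator = 50387.88; denominator = Σ(nₕ−1) = 176.
s²ₚ = 50387.88/176 = 286.2948... → 286.29.

286.29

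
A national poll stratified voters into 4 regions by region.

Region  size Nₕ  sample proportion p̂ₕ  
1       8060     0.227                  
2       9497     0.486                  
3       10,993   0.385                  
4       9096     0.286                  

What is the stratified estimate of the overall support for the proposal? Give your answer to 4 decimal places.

Wₕ = Nₕ/N with N = 37646: 0.2141, 0.2523, 0.2920, 0.2416.
p̂_st = 0.2141·0.227 + 0.2523·0.486 + 0.2920·0.385 + 0.2416·0.286 ≈ 0.352731... → 0.3527.

0.3527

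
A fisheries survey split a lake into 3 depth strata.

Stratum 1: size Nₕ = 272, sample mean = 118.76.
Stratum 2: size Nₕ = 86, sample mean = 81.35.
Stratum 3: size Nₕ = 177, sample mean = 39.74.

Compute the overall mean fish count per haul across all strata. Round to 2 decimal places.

x̄_st = (Σ Nₕx̄ₕ) / (Σ Nₕ) = (272·118.76 + 86·81.35 + 177·39.74) / 535
= 46332.8 / 535 = 86.6034... → 86.60.

86.60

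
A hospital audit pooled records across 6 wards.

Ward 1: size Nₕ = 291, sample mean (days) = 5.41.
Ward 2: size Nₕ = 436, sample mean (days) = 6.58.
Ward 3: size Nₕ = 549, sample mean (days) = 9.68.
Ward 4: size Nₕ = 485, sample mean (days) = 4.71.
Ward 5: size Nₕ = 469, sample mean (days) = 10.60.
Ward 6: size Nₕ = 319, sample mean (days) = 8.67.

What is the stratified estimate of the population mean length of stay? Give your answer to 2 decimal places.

7.76

N = 2549; weights Wₕ = Nₕ/N = (0.1142, 0.1710, 0.2154, 0.1903, 0.1840, 0.1251).
x̄_st = Σ Wₕ·x̄ₕ = 0.1142·5.41 + 0.1710·6.58 + 0.2154·9.68 + 0.1903·4.71 + 0.1840·10.60 + 0.1251·8.67 ≈ 7.7595...
→ 7.76.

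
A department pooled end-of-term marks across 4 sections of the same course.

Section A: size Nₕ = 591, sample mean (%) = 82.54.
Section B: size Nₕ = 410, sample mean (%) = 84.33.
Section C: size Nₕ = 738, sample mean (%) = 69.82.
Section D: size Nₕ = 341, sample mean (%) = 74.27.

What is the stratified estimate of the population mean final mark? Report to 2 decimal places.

x̄_st = (Σ Nₕx̄ₕ) / (Σ Nₕ) = (591·82.54 + 410·84.33 + 738·69.82 + 341·74.27) / 2080
= 160209.67 / 2080 = 77.0239... → 77.02.

77.02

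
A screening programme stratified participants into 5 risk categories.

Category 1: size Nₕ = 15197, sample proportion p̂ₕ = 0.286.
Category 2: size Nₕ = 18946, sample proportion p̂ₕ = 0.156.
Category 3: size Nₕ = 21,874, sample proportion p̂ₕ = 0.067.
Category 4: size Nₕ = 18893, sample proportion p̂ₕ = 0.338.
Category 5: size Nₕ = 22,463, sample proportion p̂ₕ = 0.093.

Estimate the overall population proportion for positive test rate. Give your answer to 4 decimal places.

Wₕ = Nₕ/N with N = 97373: 0.1561, 0.1946, 0.2246, 0.1940, 0.2307.
p̂_st = 0.1561·0.286 + 0.1946·0.156 + 0.2246·0.067 + 0.1940·0.338 + 0.2307·0.093 ≈ 0.177075... → 0.1771.

0.1771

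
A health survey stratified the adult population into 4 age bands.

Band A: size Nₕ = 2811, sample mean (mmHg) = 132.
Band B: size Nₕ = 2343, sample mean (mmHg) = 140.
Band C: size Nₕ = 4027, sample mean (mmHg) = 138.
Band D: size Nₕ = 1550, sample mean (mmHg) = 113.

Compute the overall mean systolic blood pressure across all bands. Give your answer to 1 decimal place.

133.3

x̄_st = (Σ Nₕx̄ₕ) / (Σ Nₕ) = (2811·132 + 2343·140 + 4027·138 + 1550·113) / 10731
= 1429948 / 10731 = 133.254... → 133.3.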